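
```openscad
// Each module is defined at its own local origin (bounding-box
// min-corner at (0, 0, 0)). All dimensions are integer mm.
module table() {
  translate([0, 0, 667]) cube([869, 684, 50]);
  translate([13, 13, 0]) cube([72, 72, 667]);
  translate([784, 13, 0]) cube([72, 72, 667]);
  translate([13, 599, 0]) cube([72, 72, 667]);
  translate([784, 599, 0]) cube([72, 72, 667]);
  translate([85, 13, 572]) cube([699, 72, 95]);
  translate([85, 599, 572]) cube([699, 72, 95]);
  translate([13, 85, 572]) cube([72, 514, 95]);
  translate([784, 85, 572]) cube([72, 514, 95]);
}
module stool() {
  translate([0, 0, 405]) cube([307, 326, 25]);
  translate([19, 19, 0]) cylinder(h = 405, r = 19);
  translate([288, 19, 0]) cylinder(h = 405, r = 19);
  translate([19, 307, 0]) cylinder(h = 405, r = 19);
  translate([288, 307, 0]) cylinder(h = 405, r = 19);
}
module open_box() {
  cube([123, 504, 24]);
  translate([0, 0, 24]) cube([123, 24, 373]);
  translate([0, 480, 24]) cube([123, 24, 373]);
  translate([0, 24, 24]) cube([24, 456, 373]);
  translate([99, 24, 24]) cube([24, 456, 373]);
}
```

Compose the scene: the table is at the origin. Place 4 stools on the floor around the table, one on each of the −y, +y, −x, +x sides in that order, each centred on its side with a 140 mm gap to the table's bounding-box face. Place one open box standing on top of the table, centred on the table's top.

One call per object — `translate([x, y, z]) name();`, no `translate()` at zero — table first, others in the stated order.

table();
translate([281, -466, 0]) stool();
translate([281, 824, 0]) stool();
translate([-447, 179, 0]) stool();
translate([1009, 179, 0]) stool();
translate([373, 90, 717]) open_box();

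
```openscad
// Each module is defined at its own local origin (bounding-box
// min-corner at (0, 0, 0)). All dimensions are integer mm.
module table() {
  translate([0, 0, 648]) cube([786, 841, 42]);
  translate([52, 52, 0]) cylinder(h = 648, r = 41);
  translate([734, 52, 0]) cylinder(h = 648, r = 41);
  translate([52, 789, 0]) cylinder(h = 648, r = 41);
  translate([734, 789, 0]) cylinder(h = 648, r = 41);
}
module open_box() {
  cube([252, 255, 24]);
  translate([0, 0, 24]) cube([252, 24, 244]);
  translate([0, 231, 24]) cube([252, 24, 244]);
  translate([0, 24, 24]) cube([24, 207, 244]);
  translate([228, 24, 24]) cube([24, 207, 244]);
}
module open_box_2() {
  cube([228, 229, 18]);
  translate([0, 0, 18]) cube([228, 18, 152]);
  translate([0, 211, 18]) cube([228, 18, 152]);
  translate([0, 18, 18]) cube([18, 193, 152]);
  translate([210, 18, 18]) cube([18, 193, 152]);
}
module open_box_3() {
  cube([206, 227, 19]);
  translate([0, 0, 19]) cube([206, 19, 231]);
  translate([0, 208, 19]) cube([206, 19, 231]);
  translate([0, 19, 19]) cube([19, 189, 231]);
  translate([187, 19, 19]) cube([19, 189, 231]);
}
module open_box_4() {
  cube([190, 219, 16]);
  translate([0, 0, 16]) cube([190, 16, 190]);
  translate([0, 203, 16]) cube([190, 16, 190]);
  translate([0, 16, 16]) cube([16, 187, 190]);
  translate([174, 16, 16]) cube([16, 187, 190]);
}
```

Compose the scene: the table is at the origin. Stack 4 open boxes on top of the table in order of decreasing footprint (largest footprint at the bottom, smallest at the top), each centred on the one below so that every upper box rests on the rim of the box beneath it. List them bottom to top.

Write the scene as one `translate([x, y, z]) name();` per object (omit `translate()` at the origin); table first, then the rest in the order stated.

table();
translate([267, 293, 690]) open_box();
translate([279, 306, 958]) open_box_2();
translate([290, 307, 1128]) open_box_3();
translate([298, 311, 1378]) open_box_4();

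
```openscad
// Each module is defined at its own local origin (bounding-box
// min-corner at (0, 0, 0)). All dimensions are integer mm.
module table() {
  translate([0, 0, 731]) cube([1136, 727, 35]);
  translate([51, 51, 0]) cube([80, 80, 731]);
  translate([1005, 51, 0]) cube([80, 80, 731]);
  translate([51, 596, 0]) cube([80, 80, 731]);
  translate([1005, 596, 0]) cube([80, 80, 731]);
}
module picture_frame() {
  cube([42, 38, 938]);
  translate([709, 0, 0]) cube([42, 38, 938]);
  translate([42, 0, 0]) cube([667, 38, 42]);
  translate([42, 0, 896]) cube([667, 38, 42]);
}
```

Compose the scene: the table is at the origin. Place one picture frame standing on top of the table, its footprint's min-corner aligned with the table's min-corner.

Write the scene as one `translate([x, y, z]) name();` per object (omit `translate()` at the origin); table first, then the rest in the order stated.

table();
translate([0, 0, 766]) picture_frame();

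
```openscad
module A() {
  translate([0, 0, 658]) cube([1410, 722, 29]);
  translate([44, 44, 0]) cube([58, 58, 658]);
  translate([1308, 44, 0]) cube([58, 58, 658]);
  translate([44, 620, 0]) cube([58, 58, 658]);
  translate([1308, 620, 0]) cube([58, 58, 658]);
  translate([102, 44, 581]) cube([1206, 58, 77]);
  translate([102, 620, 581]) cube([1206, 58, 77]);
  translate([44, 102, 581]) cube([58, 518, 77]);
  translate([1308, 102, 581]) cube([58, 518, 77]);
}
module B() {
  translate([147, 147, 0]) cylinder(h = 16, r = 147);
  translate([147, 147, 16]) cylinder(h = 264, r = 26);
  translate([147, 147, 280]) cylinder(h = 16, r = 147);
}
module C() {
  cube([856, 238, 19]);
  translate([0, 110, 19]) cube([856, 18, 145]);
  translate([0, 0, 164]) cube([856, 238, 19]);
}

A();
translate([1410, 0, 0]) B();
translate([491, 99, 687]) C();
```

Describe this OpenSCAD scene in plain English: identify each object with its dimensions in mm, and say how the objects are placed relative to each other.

A is a rectangular dining table. The top is 1410×722×29 mm with its upper surface at z = 687 mm. It stands on four 58×58 mm square legs, each inset 44 mm from the nearest pair of top edges, running from the floor to the underside of the top. Four apron rails, 58 mm thick and 77 mm tall, run between adjacent legs with their top edges flush with the underside of the top and their outer faces flush with the legs' outer faces.

B is a spool: two coaxial disc flanges of radius 147 mm and thickness 16 mm, joined by a core cylinder of radius 26 mm and height 264 mm. The lower flange rests on z = 0 and the three cylinders share a vertical axis.

C is an I-beam lying along x, 856 mm long. Overall section height 183 mm. Two flanges 238 mm wide (y) and 19 mm thick, one on the floor and one at the top; a web 18 mm thick runs between them, centred on the flange width.

The spool is against the table's +x side, with their −y faces flush. The I-beam is on top of the table.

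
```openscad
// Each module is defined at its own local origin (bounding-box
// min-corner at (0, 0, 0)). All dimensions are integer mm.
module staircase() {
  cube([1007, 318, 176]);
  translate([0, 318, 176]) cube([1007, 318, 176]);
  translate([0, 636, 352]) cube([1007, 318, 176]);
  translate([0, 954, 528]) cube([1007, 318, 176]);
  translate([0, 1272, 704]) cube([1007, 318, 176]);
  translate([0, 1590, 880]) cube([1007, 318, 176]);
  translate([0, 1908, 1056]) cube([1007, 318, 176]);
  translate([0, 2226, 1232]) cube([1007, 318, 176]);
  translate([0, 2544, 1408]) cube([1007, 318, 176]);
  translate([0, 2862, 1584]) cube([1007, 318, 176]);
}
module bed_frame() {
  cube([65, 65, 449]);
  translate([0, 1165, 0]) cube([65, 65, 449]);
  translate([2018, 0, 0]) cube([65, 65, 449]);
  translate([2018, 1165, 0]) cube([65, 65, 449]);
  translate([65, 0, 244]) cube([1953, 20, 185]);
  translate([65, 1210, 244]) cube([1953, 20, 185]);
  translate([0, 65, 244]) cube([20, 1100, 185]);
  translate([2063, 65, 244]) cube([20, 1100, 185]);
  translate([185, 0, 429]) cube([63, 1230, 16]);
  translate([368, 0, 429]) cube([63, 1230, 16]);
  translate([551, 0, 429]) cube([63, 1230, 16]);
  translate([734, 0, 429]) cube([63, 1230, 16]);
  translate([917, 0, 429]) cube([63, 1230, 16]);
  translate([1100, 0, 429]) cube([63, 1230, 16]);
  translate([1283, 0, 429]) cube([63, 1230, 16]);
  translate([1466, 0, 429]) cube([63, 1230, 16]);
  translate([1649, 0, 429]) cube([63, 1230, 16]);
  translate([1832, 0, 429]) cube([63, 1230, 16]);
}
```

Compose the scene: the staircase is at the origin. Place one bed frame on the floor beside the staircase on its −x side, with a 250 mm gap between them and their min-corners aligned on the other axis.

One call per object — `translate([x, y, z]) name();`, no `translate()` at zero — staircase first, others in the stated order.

staircase();
translate([-2333, 0, 0]) bed_frame();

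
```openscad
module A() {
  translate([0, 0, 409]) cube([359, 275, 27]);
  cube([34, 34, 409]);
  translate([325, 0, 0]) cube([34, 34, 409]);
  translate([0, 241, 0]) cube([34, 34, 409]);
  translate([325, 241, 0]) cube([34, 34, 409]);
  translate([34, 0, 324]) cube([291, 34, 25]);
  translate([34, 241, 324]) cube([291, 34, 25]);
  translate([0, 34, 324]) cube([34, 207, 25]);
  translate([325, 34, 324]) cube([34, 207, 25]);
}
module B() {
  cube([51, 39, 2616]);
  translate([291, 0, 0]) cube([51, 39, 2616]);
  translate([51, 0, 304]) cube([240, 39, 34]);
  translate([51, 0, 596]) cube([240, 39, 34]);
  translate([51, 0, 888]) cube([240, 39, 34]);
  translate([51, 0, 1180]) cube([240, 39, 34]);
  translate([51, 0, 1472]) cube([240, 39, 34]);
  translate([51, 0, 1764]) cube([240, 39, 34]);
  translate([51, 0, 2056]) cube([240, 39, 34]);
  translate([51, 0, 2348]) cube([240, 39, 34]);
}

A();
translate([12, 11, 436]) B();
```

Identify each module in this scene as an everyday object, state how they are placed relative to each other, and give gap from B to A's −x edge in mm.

A is a stool. B is a ladder. The ladder is on top of the stool. The gap from the ladder to the stool's −x edge is 12 mm.

The ladder's min-x is at 12; the stool's min-x is 0; gap = 12 mm.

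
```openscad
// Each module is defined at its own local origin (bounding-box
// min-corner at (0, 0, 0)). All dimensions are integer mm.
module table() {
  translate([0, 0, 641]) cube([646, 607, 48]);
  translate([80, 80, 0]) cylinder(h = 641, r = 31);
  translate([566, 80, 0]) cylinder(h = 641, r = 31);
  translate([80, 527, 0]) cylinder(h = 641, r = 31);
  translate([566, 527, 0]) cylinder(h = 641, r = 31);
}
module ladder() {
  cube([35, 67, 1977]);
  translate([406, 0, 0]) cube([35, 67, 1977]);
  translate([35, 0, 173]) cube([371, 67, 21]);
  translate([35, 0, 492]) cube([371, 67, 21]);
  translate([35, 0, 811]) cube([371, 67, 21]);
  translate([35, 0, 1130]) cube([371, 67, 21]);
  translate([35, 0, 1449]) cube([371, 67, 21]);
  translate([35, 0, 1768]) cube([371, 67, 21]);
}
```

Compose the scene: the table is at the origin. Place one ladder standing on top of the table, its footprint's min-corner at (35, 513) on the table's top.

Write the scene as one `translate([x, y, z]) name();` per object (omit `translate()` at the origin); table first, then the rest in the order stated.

table();
translate([35, 513, 689]) ladder();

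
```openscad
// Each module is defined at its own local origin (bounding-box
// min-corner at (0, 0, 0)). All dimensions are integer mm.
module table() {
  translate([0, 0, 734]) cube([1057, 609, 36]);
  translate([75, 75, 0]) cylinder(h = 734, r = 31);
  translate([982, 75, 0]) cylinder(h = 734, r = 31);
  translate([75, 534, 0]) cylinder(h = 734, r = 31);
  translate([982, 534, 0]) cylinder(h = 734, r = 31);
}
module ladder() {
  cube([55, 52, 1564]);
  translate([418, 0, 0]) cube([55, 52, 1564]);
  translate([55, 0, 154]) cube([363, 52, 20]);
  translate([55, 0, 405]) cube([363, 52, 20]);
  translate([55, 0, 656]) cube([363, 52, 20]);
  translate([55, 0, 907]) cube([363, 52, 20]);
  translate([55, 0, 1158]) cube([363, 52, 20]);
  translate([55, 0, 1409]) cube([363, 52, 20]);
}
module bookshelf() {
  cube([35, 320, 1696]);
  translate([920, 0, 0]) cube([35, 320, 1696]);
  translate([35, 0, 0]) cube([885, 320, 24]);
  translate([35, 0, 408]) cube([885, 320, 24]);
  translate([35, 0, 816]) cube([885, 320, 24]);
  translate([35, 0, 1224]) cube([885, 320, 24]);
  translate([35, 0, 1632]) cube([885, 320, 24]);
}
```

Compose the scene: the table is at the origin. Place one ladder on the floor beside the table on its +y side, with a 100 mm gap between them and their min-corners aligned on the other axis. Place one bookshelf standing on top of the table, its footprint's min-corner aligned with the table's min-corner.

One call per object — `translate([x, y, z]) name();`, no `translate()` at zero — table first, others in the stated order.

table();
translate([0, 709, 0]) ladder();
translate([0, 0, 770]) bookshelf();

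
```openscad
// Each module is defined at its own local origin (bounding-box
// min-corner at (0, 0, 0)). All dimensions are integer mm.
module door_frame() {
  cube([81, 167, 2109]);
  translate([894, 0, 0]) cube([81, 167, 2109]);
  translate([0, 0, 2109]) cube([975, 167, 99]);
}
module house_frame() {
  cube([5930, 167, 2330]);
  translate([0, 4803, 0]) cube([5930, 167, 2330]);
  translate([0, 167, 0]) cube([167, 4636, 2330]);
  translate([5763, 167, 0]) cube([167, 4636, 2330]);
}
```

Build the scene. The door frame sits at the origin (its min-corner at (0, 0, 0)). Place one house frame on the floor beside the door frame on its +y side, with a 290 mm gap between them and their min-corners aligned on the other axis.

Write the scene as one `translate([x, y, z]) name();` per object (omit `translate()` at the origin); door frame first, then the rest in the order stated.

door_frame();
translate([0, 457, 0]) house_frame();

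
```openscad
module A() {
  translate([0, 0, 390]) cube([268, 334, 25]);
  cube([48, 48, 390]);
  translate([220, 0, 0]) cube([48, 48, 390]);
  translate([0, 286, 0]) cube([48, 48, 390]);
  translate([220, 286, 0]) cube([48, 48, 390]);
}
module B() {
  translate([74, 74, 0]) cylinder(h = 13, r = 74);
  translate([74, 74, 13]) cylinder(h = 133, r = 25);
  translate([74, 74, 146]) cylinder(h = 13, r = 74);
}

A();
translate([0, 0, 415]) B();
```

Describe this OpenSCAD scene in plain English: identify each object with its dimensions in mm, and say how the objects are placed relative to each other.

A is a simple wooden stool: a rectangular seat 268 mm (x) by 334 mm (y), 25 mm thick, top face at z = 415 mm, on four square legs, each 48×48 mm in cross-section. The legs rest on z = 0, each flush with a corner of the seat.

B is a spool: two coaxial disc flanges of radius 74 mm and thickness 13 mm, joined by a core cylinder of radius 25 mm and height 133 mm. The lower flange rests on z = 0 and the three cylinders share a vertical axis.

The spool is on top of the stool.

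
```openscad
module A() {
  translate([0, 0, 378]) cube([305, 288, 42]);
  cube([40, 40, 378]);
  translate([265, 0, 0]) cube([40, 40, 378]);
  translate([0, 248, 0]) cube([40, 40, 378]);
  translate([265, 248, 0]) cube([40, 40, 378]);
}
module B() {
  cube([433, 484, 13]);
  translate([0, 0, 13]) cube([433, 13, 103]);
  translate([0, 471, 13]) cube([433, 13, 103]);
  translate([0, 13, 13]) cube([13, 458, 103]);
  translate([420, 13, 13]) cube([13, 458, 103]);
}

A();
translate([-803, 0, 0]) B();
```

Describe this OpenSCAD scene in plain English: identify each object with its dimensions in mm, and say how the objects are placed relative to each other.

A is a four-legged stool. The seat is a 305×288×42 mm slab whose top surface is at z = 420 mm; four square legs, each 40×40 mm in cross-section, run from the floor (z = 0) to the underside of the seat, each flush with a corner of the seat.

B is an open-topped rectangular box: outside dimensions 433×484×116 mm, with a uniform wall and base thickness of 13 mm. The base is a full 433×484 slab on the floor; four walls sit on top of the base. The front and back walls (the −y and +y sides) span the full width; the two side walls fit between them.

The open box is on the floor beside the stool on its −x side.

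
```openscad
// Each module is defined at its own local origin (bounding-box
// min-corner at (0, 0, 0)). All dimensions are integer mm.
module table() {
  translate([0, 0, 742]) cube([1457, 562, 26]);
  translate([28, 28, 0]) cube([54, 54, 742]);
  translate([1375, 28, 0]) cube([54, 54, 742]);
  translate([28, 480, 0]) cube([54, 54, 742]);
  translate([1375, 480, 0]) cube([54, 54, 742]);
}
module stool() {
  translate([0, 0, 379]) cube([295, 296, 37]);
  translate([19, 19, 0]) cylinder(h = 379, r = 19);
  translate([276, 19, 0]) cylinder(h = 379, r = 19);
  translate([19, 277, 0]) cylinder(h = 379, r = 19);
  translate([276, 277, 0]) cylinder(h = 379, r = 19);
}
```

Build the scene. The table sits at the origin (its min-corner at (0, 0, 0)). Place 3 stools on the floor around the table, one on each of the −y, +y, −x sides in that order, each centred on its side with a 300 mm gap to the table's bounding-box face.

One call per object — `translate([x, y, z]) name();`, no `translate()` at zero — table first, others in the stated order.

table();
translate([581, -596, 0]) stool();
translate([581, 862, 0]) stool();
translate([-595, 133, 0]) stool();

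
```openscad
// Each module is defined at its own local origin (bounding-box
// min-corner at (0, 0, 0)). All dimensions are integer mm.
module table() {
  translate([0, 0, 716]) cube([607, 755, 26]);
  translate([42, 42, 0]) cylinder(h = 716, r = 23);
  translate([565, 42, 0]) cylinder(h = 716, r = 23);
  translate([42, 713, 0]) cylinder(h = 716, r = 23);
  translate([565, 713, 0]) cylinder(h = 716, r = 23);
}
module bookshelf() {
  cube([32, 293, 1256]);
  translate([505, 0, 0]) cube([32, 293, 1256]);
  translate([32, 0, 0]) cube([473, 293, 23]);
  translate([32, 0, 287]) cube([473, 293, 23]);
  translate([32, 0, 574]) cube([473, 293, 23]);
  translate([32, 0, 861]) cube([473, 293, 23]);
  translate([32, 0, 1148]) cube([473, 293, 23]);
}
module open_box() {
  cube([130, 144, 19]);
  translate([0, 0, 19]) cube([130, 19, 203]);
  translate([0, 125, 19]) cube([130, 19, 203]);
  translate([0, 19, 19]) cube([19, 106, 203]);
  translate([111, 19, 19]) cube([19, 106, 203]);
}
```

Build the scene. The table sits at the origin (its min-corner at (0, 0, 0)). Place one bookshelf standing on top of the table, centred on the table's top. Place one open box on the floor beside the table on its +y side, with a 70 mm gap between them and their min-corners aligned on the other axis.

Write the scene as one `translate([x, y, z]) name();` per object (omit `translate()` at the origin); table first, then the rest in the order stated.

table();
translate([35, 231, 742]) bookshelf();
translate([0, 825, 0]) open_box();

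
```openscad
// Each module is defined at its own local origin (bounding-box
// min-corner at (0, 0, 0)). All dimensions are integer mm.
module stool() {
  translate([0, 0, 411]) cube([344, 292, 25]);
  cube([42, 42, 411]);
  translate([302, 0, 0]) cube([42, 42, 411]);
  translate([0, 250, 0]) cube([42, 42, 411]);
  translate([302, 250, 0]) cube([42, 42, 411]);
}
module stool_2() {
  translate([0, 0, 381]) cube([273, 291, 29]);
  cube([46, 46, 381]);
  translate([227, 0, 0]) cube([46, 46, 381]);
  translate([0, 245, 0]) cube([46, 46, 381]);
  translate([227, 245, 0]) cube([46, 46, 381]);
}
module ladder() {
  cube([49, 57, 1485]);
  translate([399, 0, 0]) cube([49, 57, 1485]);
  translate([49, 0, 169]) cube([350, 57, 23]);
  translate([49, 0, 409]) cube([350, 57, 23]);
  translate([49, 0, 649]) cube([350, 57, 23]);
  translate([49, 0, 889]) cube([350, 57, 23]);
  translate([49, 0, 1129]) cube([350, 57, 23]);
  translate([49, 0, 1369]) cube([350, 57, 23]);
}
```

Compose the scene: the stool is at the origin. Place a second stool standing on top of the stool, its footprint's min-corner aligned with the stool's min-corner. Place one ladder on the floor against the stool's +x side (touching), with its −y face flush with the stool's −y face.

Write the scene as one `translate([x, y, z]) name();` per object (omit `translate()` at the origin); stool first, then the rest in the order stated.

stool();
translate([0, 0, 436]) stool_2();
translate([344, 0, 0]) ladder();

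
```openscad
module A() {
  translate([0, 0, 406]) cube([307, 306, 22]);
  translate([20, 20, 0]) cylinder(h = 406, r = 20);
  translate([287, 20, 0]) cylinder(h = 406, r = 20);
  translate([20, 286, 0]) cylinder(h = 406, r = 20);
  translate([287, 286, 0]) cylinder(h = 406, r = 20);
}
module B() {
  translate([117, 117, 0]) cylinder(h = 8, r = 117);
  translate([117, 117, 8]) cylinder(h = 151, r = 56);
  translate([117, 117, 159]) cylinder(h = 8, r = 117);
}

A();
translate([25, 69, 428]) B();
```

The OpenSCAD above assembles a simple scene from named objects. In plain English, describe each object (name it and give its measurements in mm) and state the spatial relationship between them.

A is a four-legged stool. The seat is a 307×306×22 mm slab whose top surface is at z = 428 mm; four round legs, each 40 mm in diameter, run from the floor (z = 0) to the underside of the seat, each leg's axis is inset half a diameter from the nearest pair of seat edges (so the leg's bounding box is flush with the corner).

B is a spool: two coaxial disc flanges of radius 117 mm and thickness 8 mm, joined by a core cylinder of radius 56 mm and height 151 mm. The lower flange rests on z = 0 and the three cylinders share a vertical axis.

The spool is on top of the stool.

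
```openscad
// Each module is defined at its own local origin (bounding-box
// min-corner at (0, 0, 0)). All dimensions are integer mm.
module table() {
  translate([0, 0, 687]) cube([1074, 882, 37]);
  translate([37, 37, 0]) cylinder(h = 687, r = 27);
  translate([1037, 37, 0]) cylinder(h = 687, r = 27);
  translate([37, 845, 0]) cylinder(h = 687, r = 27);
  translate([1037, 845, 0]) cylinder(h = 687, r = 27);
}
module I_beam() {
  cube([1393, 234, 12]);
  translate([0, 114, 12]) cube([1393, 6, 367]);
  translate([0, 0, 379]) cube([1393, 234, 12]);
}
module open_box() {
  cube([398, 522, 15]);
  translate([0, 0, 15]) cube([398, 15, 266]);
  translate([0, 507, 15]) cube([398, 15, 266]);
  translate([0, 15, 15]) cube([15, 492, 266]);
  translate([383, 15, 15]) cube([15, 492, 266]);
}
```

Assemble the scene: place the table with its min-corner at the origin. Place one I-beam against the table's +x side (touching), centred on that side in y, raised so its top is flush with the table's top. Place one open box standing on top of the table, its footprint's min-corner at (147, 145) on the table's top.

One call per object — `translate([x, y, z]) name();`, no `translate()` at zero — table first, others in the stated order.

table();
translate([1074, 324, 333]) I_beam();
translate([147, 145, 724]) open_box();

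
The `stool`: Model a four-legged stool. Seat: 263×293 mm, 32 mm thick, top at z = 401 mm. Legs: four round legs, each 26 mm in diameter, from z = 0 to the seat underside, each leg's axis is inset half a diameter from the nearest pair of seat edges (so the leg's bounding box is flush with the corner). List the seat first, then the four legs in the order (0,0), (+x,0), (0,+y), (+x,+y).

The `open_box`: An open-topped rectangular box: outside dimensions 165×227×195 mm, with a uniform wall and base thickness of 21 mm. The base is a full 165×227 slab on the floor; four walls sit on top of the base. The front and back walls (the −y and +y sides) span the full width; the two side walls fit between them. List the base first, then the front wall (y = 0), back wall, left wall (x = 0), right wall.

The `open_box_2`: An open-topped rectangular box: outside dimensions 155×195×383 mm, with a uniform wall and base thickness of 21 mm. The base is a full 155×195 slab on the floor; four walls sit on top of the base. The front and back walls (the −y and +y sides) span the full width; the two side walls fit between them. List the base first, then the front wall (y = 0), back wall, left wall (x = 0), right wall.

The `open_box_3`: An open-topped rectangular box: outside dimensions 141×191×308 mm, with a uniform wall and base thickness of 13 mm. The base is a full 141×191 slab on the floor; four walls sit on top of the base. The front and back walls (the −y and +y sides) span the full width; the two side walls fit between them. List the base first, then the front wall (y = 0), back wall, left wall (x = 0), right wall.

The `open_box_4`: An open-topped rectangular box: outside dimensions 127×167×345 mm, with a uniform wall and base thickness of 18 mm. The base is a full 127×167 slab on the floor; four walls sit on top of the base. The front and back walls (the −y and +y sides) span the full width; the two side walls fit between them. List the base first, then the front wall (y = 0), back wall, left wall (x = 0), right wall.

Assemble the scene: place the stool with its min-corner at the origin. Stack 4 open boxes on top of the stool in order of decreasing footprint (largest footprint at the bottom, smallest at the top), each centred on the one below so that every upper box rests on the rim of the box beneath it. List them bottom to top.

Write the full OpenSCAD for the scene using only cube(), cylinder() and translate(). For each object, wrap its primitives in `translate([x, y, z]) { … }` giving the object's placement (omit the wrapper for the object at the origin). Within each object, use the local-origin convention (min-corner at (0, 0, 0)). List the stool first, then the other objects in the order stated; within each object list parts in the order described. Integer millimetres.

translate([0, 0, 369]) cube([263, 293, 32]);
translate([13, 13, 0]) cylinder(h = 369, r = 13);
translate([250, 13, 0]) cylinder(h = 369, r = 13);
translate([13, 280, 0]) cylinder(h = 369, r = 13);
translate([250, 280, 0]) cylinder(h = 369, r = 13);
translate([49, 33, 401]) {
  cube([165, 227, 21]);
  translate([0, 0, 21]) cube([165, 21, 174]);
  translate([0, 206, 21]) cube([165, 21, 174]);
  translate([0, 21, 21]) cube([21, 185, 174]);
  translate([144, 21, 21]) cube([21, 185, 174]);
}
translate([54, 49, 596]) {
  cube([155, 195, 21]);
  translate([0, 0, 21]) cube([155, 21, 362]);
  translate([0, 174, 21]) cube([155, 21, 362]);
  translate([0, 21, 21]) cube([21, 153, 362]);
  translate([134, 21, 21]) cube([21, 153, 362]);
}
translate([61, 51, 979]) {
  cube([141, 191, 13]);
  translate([0, 0, 13]) cube([141, 13, 295]);
  translate([0, 178, 13]) cube([141, 13, 295]);
  translate([0, 13, 13]) cube([13, 165, 295]);
  translate([128, 13, 13]) cube([13, 165, 295]);
}
translate([68, 63, 1287]) {
  cube([127, 167, 18]);
  translate([0, 0, 18]) cube([127, 18, 327]);
  translate([0, 149, 18]) cube([127, 18, 327]);
  translate([0, 18, 18]) cube([18, 131, 327]);
  translate([109, 18, 18]) cube([18, 131, 327]);
}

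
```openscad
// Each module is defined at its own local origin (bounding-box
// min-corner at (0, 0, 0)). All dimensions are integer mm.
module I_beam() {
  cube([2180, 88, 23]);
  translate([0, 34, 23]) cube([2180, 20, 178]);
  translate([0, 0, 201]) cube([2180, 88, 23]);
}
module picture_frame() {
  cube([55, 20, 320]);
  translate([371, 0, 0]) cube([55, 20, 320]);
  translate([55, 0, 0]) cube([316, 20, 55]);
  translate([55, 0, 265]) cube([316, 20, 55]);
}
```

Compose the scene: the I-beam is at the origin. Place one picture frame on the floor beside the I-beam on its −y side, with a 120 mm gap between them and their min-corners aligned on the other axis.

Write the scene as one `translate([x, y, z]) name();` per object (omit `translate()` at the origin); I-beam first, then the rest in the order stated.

I_beam();
translate([0, -140, 0]) picture_frame();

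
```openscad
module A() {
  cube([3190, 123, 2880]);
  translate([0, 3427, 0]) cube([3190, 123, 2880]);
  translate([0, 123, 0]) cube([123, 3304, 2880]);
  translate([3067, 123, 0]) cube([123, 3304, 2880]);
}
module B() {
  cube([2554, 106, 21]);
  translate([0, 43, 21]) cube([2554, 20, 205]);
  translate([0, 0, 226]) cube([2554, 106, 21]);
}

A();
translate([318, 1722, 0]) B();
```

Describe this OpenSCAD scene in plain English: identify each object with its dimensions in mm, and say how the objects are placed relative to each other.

A is the wall frame of a small rectangular building: four walls, each 2880 mm tall and 123 mm thick, enclosing a footprint 3190 mm (x) by 3550 mm (y) outside-to-outside, with no floor or roof. The front and back walls (the −y and +y sides) span the full width; the two side walls fit between them.

B is an I-beam lying along x, 2554 mm long. Overall section height 247 mm. Two flanges 106 mm wide (y) and 21 mm thick, one on the floor and one at the top; a web 20 mm thick runs between them, centred on the flange width.

The I-beam sits inside the house frame, centred.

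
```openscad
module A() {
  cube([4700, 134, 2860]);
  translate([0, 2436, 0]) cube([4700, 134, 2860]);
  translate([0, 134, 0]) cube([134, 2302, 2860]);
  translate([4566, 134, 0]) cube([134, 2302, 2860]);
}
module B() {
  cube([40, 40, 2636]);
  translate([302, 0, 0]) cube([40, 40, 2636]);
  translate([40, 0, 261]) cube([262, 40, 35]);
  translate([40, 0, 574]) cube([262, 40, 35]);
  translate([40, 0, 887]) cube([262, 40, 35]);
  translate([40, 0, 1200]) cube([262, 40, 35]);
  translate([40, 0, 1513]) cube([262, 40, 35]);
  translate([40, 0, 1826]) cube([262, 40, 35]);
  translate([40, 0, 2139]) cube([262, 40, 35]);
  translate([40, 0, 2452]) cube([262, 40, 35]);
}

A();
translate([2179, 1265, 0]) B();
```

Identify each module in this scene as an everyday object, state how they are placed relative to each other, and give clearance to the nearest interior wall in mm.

Clearances: x = 2045, y = 1131; minimum 1131 mm.

A is a house frame. B is a ladder. The ladder sits inside the house frame, centred. The clearance to the nearest interior wall is 1131 mm.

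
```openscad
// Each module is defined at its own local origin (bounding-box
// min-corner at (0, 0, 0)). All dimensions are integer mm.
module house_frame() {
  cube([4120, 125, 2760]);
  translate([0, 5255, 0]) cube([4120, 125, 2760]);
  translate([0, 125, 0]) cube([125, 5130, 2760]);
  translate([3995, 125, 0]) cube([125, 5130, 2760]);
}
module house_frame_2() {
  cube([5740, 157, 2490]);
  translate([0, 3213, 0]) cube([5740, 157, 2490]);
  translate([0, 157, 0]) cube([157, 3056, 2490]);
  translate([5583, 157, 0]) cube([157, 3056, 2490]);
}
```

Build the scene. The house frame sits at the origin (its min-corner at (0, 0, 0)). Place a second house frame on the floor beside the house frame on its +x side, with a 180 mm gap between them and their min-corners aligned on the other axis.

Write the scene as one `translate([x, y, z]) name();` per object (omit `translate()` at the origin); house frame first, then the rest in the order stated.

house_frame();
translate([4300, 0, 0]) house_frame_2();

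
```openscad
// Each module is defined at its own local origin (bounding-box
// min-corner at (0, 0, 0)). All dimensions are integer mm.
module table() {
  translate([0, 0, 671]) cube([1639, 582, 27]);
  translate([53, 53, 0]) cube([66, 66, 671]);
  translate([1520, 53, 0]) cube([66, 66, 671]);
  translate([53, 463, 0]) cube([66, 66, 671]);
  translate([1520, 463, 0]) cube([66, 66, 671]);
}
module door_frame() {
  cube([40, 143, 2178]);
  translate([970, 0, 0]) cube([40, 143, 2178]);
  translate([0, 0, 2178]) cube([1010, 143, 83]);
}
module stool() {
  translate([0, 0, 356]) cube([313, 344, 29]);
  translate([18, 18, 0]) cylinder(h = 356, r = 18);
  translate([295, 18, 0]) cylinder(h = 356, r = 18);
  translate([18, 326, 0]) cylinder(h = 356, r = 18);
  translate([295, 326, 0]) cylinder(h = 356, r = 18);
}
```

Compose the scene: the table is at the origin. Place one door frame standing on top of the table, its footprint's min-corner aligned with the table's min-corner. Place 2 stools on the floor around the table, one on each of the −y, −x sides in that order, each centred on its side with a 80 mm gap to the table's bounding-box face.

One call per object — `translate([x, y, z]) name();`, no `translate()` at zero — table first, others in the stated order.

table();
translate([0, 0, 698]) door_frame();
translate([663, -424, 0]) stool();
translate([-393, 119, 0]) stool();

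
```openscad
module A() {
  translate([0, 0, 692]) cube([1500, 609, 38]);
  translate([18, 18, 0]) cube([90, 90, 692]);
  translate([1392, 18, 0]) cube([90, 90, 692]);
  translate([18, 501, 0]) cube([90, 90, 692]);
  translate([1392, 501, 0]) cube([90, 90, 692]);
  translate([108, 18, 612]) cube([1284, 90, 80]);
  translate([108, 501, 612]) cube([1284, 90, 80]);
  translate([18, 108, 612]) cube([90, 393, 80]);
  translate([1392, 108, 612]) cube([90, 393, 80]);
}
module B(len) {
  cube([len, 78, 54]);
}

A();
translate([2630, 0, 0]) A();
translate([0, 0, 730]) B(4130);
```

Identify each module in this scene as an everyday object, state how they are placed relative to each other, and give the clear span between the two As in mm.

A is a table. B is a beam. A beam spans the tops of two tables. The clear span between the two tables is 1130 mm.

Second table starts at x = 2630; first ends at x = 1500; clear span = 2630 − 1500 = 1130 mm.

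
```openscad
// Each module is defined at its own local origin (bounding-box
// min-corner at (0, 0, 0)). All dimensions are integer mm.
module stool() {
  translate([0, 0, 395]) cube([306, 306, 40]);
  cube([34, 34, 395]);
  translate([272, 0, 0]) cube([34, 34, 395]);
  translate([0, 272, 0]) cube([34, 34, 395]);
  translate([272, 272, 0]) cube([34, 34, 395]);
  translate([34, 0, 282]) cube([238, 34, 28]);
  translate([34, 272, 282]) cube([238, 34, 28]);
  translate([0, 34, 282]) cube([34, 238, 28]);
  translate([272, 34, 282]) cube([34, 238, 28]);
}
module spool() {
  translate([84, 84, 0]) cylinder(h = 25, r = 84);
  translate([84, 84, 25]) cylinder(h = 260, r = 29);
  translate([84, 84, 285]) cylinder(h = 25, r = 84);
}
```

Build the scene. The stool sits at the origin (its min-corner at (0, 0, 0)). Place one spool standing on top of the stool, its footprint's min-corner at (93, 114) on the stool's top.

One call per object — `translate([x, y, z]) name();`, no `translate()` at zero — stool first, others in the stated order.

stool();
translate([93, 114, 435]) spool();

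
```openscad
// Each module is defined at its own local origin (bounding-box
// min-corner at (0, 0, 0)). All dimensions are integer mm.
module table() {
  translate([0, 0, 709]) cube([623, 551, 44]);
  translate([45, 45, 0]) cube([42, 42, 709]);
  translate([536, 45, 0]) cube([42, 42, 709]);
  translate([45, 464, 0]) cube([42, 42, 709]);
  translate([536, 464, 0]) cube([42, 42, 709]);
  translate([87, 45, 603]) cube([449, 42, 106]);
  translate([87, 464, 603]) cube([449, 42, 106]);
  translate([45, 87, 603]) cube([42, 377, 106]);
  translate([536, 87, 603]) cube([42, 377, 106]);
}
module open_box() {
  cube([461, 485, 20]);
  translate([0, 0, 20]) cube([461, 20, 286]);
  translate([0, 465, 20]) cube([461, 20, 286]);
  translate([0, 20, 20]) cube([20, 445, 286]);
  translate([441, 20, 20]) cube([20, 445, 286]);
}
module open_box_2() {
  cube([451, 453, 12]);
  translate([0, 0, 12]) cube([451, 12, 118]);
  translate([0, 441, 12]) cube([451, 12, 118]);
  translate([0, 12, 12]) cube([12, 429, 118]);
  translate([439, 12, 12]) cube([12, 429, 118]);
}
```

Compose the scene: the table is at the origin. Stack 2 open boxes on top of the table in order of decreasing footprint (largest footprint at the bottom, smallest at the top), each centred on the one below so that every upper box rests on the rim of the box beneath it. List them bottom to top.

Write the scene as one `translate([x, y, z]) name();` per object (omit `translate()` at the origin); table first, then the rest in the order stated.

table();
translate([81, 33, 753]) open_box();
translate([86, 49, 1059]) open_box_2();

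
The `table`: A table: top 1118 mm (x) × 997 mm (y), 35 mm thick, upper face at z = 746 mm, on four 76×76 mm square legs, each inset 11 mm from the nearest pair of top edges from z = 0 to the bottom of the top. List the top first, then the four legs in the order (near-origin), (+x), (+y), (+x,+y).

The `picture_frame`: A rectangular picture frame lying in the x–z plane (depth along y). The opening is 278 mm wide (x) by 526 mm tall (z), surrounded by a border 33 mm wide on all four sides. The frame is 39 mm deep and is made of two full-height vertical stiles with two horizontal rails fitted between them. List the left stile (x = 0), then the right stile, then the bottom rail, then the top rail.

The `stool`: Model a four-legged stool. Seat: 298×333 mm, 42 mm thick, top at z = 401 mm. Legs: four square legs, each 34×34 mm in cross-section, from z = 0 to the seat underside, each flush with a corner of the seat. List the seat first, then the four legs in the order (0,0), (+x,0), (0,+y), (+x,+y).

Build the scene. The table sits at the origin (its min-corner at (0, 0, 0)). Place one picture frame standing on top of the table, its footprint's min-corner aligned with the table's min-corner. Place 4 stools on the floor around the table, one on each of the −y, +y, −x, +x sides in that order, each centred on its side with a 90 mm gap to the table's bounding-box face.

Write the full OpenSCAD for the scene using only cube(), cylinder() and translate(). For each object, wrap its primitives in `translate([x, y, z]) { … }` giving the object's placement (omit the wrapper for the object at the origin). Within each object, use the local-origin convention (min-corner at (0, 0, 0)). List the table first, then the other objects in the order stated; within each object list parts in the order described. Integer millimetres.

translate([0, 0, 711]) cube([1118, 997, 35]);
translate([11, 11, 0]) cube([76, 76, 711]);
translate([1031, 11, 0]) cube([76, 76, 711]);
translate([11, 910, 0]) cube([76, 76, 711]);
translate([1031, 910, 0]) cube([76, 76, 711]);
translate([0, 0, 746]) {
  cube([33, 39, 592]);
  translate([311, 0, 0]) cube([33, 39, 592]);
  translate([33, 0, 0]) cube([278, 39, 33]);
  translate([33, 0, 559]) cube([278, 39, 33]);
}
translate([410, -423, 0]) {
  translate([0, 0, 359]) cube([298, 333, 42]);
  cube([34, 34, 359]);
  translate([264, 0, 0]) cube([34, 34, 359]);
  translate([0, 299, 0]) cube([34, 34, 359]);
  translate([264, 299, 0]) cube([34, 34, 359]);
}
translate([410, 1087, 0]) {
  translate([0, 0, 359]) cube([298, 333, 42]);
  cube([34, 34, 359]);
  translate([264, 0, 0]) cube([34, 34, 359]);
  translate([0, 299, 0]) cube([34, 34, 359]);
  translate([264, 299, 0]) cube([34, 34, 359]);
}
translate([-388, 332, 0]) {
  translate([0, 0, 359]) cube([298, 333, 42]);
  cube([34, 34, 359]);
  translate([264, 0, 0]) cube([34, 34, 359]);
  translate([0, 299, 0]) cube([34, 34, 359]);
  translate([264, 299, 0]) cube([34, 34, 359]);
}
translate([1208, 332, 0]) {
  translate([0, 0, 359]) cube([298, 333, 42]);
  cube([34, 34, 359]);
  translate([264, 0, 0]) cube([34, 34, 359]);
  translate([0, 299, 0]) cube([34, 34, 359]);
  translate([264, 299, 0]) cube([34, 34, 359]);
}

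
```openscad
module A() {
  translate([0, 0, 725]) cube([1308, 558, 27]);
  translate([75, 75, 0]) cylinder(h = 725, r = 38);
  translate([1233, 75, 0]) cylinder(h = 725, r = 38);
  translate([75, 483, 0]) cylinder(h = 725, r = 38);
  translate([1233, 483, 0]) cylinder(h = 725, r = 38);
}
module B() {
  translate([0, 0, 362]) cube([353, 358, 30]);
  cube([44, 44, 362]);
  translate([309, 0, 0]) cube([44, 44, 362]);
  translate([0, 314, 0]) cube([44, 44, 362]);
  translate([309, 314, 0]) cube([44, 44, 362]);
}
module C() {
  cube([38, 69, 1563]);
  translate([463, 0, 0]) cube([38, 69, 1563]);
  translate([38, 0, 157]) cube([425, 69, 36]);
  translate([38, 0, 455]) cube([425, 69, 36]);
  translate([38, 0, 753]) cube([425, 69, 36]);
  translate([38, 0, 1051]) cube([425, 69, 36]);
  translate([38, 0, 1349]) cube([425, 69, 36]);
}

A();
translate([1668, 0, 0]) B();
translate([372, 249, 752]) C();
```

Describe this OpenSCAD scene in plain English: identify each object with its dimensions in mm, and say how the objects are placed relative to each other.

A is a rectangular dining table. The top is 1308×558×27 mm with its upper surface at z = 752 mm. It stands on four round legs of 76 mm diameter, each leg's bounding box inset 37 mm from the nearest pair of top edges, running from the floor to the underside of the top.

B is a four-legged stool. The seat is a 353×358×30 mm slab whose top surface is at z = 392 mm; four square legs, each 44×44 mm in cross-section, run from the floor (z = 0) to the underside of the seat, each flush with a corner of the seat.

C is a wooden ladder with two side rails of 38×69 mm section and 1563 mm height, set 501 mm apart overall. Between them run 5 rectangular rungs (69 mm deep, 36 mm thick), front faces flush with the rails' −y face. The bottom of the first rung is 157 mm above the floor and each subsequent rung is 298 mm higher than the one below.

The stool is on the floor beside the table on its +x side. The ladder is on top of the table.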